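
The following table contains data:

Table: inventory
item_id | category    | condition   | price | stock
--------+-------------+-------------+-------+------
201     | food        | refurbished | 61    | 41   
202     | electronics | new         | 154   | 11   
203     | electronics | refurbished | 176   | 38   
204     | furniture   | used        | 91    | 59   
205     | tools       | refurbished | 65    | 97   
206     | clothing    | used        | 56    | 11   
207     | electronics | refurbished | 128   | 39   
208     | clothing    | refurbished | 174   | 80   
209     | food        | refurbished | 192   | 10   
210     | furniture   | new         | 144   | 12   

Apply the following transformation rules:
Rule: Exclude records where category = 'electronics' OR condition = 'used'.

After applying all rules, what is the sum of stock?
240

Step 1: Find records where category = 'electronics' OR condition = 'used'
Step 2: 5 records match, summing to 158
Step 3: Original sum: 398
Step 4: Remaining sum = 398 - 158 = 240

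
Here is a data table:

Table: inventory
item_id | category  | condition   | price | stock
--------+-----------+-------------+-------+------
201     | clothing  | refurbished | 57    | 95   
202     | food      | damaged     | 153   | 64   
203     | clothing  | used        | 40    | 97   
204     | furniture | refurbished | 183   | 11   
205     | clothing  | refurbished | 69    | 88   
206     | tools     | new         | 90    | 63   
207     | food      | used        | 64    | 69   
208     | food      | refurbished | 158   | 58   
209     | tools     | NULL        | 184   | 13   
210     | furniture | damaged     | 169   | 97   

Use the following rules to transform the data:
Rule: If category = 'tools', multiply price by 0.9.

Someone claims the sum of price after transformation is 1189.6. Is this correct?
No, the correct result is 1139.6.

Step 1: Calculate the correct sum after transformation
Step 2: Apply multiplier 0.9 to records where category = 'tools'
Step 3: Correct result = 1139.6
Step 4: Claimed result = 1189.6
Step 5: 1139.6 ≠ 1189.6
Conclusion: The claimed result is incorrect. The correct answer is 1139.6.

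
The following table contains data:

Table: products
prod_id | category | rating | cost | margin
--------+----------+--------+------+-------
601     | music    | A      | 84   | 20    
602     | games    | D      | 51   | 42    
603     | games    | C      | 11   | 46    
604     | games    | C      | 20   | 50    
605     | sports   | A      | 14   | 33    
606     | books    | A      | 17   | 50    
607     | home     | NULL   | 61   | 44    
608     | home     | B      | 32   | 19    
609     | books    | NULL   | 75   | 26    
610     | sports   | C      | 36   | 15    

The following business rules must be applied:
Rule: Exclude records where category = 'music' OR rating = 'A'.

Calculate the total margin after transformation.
242

Step 1: Find records where category = 'music' OR rating = 'A'
Step 2: 3 records match, summing to 103
Step 3: Original sum: 345
Step 4: Remaining sum = 345 - 103 = 242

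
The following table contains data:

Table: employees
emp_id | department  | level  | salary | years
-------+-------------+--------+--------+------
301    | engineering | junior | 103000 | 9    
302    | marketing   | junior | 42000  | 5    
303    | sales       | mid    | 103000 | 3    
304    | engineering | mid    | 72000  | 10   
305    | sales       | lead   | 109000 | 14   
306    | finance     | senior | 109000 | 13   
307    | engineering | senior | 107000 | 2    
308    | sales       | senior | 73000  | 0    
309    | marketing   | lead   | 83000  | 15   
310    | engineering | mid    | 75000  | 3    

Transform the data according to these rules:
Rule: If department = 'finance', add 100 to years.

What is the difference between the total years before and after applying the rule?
100

Step 1: Original sum of years = 74
Step 2: 1 records have department = 'finance'
Step 3: Each affected record changes by 100
Step 4: Total change = 1 × 100 = 100
Step 5: New sum = 74 + 100 = 174
Step 6: Difference = |174 - 74| = 100
        (Sum increased by 100)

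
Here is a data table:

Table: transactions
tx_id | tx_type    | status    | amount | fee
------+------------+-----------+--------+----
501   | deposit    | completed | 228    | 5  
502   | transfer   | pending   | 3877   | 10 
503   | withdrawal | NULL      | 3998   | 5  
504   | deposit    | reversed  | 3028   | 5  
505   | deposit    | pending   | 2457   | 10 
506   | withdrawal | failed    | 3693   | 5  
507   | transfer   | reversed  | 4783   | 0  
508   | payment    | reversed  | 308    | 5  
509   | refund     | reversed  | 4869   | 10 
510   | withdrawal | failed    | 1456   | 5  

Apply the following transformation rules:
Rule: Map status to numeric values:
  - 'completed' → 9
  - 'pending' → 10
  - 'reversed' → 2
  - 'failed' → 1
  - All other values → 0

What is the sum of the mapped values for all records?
39

Step 1: Apply mapping to each record
Step 2: Count by status:
  'completed': 1 records × 9 = 9
  'pending': 2 records × 10 = 20
  'reversed': 4 records × 2 = 8
  'failed': 2 records × 1 = 2
Step 3: Sum all mapped values = 39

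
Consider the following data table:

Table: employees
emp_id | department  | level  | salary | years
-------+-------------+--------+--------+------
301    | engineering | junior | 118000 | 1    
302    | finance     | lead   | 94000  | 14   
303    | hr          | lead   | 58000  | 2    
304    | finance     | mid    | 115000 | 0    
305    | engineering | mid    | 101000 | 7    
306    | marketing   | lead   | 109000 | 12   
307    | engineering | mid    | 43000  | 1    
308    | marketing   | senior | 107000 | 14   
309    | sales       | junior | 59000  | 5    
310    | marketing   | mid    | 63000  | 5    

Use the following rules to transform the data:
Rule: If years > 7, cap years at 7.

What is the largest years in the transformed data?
7

Step 1: Original maximum years = 14
Step 2: Apply cap at 7
Step 3: 3 records had years > 7 and were capped
Step 4: Maximum after transformation = 7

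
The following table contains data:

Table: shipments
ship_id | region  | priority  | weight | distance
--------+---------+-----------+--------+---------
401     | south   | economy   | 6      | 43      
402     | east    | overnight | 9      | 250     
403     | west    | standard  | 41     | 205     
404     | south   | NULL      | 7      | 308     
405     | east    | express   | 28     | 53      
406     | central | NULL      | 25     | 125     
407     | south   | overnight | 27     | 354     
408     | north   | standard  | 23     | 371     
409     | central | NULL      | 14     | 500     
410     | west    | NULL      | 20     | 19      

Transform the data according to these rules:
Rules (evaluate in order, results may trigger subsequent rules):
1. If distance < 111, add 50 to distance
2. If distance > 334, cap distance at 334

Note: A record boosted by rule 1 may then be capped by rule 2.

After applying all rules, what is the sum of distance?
2155

Step 1: Apply rule 1 to records with distance < 111
  - 3 records get bonus of 50
  - Of these, 0 records then exceed 334 and get capped
Step 2: Apply rule 2 to records with distance > 334
  - 3 records (original) are capped
Step 3: Calculate final sum = 2155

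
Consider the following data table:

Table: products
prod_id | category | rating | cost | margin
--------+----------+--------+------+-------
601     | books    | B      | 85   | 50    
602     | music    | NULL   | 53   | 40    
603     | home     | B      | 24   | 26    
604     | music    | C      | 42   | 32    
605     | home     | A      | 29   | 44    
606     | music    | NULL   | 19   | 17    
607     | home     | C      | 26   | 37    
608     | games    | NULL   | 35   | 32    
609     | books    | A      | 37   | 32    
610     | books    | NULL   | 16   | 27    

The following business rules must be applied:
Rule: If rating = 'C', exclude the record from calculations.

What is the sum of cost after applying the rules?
298

Step 1: Identify records where rating = 'C'
Step 2: The excluded records sum to 68
Step 3: Original total cost = 366
Step 4: Remaining total = 366 - 68 = 298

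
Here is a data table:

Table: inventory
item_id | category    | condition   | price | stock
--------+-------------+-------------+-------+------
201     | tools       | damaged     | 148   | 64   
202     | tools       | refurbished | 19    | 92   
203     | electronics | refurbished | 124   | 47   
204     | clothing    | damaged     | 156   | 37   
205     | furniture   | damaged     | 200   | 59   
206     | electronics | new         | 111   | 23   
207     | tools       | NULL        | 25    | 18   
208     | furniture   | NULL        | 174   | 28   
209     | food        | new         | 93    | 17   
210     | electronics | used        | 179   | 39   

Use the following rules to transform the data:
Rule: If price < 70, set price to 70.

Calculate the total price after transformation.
1325

Step 1: 2 records have price < 70
Step 2: These records originally summed to 44
Step 3: After setting to minimum: 2 × 70 = 140
Step 4: Unaffected records sum: 1185
Step 5: Final sum = 140 + 1185 = 1325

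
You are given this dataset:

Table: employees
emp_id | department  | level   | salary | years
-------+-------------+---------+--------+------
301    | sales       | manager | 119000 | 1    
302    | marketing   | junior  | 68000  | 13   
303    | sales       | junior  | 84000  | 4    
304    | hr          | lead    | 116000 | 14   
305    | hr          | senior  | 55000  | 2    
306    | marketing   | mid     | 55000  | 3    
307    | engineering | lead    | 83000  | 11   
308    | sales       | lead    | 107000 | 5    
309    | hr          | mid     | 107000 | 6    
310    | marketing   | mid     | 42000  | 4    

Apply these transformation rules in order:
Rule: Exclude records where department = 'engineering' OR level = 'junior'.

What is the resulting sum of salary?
601000

Step 1: Find records where department = 'engineering' OR level = 'junior'
Step 2: 3 records match, summing to 235000
Step 3: Original sum: 836000
Step 4: Remaining sum = 836000 - 235000 = 601000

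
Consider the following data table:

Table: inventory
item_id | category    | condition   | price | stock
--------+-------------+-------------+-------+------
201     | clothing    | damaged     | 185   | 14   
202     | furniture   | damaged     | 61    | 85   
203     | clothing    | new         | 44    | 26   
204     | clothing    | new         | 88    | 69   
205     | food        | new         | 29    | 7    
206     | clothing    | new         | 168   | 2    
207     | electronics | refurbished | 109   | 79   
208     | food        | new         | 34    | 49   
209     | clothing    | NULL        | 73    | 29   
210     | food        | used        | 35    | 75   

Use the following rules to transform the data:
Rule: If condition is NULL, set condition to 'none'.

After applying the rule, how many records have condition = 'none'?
1

Step 1: Count records where condition IS NULL
Step 2: Found 1 records with NULL condition
Step 3: These records will have condition set to 'none'
Step 4: Records already having condition = 'none': 0
Step 5: Answer: 1 + 0 = 1 records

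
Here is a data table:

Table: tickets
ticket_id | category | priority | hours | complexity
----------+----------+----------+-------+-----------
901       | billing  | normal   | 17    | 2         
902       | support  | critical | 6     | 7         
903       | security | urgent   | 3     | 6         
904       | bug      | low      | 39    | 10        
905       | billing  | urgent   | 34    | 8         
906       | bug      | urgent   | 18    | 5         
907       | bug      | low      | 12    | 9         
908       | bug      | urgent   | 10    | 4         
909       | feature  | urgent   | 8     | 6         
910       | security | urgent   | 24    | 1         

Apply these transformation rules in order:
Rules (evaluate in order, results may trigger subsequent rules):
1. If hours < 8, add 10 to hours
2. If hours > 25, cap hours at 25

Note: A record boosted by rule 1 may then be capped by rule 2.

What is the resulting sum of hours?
168

Step 1: Apply rule 1 to records with hours < 8
  - 2 records get bonus of 10
  - Of these, 0 records then exceed 25 and get capped
Step 2: Apply rule 2 to records with hours > 25
  - 2 records (original) are capped
Step 3: Calculate final sum = 168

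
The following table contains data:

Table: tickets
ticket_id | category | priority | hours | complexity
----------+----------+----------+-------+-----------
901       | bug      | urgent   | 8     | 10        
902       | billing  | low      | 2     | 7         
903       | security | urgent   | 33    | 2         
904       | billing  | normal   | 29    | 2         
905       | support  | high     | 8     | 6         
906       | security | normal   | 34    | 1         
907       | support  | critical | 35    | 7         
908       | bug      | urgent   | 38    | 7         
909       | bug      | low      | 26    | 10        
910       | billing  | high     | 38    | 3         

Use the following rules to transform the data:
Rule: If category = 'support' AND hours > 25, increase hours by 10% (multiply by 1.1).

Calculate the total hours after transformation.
254.5

Step 1: Find records where category = 'support' AND hours > 25
Step 2: 1 records match, summing to 35
Step 3: After multiplier: 35 × 1.1 = 38.5
Step 4: Unaffected records sum: 216
Step 5: Final sum = 38.5 + 216 = 254.5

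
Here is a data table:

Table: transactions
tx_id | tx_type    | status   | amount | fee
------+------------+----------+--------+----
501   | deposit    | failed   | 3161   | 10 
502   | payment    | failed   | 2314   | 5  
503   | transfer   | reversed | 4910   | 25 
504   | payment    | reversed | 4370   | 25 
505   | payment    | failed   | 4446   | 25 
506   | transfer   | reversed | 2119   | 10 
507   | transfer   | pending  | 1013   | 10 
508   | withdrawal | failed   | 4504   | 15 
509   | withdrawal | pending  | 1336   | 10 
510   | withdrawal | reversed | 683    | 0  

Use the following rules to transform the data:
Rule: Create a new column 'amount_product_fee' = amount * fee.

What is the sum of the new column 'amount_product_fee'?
498570

Step 1: For each record, compute amount * fee
Example calculations:
  3161 * 10 = 31610
  2314 * 5 = 11570
  4910 * 25 = 122750
  ...
Step 2: Sum all derived values
Step 3: Total = 498570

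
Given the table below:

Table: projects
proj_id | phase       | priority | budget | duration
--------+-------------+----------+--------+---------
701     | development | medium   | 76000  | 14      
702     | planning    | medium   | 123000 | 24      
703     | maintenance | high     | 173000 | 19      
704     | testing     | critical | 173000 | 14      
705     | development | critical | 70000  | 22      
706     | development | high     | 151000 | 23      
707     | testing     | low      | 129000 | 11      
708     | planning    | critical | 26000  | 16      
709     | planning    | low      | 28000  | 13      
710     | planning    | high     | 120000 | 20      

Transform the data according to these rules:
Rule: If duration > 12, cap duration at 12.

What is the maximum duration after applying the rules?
12

Step 1: Original maximum duration = 24
Step 2: Apply cap at 12
Step 3: 9 records had duration > 12 and were capped
Step 4: Maximum after transformation = 12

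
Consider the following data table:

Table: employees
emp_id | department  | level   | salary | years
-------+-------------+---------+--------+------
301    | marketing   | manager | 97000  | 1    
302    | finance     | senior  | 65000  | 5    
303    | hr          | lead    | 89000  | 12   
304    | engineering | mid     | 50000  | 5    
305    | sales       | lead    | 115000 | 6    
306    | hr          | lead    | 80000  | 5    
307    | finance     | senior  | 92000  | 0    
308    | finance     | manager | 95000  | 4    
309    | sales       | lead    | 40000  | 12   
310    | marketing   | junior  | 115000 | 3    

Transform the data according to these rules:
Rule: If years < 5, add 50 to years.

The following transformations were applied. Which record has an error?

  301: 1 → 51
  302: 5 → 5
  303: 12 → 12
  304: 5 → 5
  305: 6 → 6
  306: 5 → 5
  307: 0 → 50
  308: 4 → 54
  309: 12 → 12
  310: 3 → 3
Record 310 has an error. The correct transformed value should be 53, not 3.

Step 1: Check each record against the rule
Step 2: Record 310 has years = 3
Step 3: Since 3 < 5, the bonus should have been applied
Step 4: Correct value = 53, but claimed value = 3
Conclusion: Record 310 has the error.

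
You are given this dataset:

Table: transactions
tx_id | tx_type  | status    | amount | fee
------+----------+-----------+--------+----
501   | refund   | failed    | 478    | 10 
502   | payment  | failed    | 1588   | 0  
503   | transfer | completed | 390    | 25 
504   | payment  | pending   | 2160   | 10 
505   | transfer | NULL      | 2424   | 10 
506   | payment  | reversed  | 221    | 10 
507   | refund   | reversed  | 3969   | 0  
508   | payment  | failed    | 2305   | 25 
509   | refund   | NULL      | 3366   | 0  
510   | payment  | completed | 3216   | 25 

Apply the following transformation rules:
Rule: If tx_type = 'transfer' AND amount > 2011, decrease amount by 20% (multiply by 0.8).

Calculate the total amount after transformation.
19632.2

Step 1: Find records where tx_type = 'transfer' AND amount > 2011
Step 2: 1 records match, summing to 2424
Step 3: After multiplier: 2424 × 0.8 = 1939.2
Step 4: Unaffected records sum: 17693
Step 5: Final sum = 1939.2 + 17693 = 19632.2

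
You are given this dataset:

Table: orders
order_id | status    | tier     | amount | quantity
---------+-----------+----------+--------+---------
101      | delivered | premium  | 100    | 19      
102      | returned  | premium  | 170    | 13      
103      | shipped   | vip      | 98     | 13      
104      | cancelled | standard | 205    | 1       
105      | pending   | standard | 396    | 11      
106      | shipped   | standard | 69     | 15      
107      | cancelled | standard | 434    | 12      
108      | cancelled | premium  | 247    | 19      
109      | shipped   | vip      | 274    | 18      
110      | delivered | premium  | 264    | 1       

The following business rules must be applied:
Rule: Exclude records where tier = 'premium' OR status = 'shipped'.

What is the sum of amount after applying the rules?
1035

Step 1: Find records where tier = 'premium' OR status = 'shipped'
Step 2: 7 records match, summing to 1222
Step 3: Original sum: 2257
Step 4: Remaining sum = 2257 - 1222 = 1035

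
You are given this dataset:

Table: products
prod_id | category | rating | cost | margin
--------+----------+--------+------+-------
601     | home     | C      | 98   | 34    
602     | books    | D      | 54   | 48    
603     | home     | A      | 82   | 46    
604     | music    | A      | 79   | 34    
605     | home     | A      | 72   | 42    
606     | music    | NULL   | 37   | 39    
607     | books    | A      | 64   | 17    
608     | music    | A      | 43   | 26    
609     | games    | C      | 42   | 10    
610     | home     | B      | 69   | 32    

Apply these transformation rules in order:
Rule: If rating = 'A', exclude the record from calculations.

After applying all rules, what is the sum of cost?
300

Step 1: Identify records where rating = 'A'
Step 2: The excluded records sum to 340
Step 3: Original total cost = 640
Step 4: Remaining total = 640 - 340 = 300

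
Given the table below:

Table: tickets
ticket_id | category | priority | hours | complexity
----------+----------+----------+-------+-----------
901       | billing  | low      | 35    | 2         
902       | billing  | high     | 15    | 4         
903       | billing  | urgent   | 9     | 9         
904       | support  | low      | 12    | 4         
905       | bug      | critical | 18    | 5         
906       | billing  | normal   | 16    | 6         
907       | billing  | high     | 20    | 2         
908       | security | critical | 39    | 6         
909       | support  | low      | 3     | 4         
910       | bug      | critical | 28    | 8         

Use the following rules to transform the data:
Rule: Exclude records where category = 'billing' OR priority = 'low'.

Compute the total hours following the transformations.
85

Step 1: Find records where category = 'billing' OR priority = 'low'
Step 2: 7 records match, summing to 110
Step 3: Original sum: 195
Step 4: Remaining sum = 195 - 110 = 85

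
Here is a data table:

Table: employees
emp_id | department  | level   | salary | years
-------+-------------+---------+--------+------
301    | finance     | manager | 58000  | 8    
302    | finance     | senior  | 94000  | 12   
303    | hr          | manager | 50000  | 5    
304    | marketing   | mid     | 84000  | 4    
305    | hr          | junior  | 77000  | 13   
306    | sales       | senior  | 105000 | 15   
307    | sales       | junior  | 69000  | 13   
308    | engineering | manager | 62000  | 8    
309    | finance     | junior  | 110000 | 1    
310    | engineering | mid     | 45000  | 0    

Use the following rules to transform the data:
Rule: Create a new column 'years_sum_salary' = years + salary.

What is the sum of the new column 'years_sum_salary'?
754079

Step 1: For each record, compute years + salary
Example calculations:
  8 + 58000 = 58008
  12 + 94000 = 94012
  5 + 50000 = 50005
  ...
Step 2: Sum all derived values
Step 3: Total = 754079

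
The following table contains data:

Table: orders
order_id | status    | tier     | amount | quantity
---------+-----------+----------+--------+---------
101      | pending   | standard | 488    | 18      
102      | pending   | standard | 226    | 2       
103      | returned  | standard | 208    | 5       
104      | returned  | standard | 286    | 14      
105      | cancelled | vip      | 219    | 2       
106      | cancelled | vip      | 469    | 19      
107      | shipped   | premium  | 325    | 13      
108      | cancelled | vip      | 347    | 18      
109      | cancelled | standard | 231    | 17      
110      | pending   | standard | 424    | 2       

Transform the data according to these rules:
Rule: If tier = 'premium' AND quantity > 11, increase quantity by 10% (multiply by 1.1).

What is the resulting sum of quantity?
111.3

Step 1: Find records where tier = 'premium' AND quantity > 11
Step 2: 1 records match, summing to 13
Step 3: After multiplier: 13 × 1.1 = 14.3
Step 4: Unaffected records sum: 97
Step 5: Final sum = 14.3 + 97 = 111.3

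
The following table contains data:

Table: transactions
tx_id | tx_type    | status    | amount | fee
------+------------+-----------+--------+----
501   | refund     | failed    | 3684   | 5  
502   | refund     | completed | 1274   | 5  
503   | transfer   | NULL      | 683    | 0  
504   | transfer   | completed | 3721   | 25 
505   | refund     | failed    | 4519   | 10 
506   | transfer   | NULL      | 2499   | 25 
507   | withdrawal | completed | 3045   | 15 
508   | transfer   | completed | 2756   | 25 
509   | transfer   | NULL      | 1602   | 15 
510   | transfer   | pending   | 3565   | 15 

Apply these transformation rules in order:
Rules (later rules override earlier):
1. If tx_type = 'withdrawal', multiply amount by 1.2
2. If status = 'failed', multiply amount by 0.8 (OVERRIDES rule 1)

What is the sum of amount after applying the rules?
26316.4

Step 1: Rule 2 takes priority for records with status = 'failed'
  - 2 records: 8203 × 0.8 = 6562.4
Step 2: Rule 1 applies to remaining records with tx_type = 'withdrawal'
  - 1 records: 3045 × 1.2 = 3654.0
Step 3: Other records unchanged: 16100
Step 4: Final sum = 6562.4 + 3654.0 + 16100 = 26316.4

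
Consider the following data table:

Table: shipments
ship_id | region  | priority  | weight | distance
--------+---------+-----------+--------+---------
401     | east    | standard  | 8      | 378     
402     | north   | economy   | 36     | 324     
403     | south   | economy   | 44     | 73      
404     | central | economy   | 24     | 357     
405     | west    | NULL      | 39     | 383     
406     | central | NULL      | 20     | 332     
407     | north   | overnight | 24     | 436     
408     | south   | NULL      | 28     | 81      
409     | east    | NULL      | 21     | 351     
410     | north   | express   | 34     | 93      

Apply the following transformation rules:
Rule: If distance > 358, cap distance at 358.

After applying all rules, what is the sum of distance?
2685

Step 1: 3 records have distance > 358
Step 2: These records originally summed to 1197
Step 3: After capping: 3 × 358 = 1074
Step 4: Unaffected records sum: 1611
Step 5: Final sum = 1074 + 1611 = 2685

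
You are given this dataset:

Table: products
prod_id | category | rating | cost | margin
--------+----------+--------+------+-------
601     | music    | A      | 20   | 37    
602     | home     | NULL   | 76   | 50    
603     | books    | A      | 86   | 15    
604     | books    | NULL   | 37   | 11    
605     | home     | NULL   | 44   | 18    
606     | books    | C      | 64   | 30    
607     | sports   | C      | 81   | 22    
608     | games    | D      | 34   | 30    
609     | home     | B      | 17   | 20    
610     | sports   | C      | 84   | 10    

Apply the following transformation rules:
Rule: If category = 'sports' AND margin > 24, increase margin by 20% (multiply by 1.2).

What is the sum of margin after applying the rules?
243

Step 1: Find records where category = 'sports' AND margin > 24
Step 2: 0 records match, summing to 0
Step 3: After multiplier: 0 × 1.2 = 0.0
Step 4: Unaffected records sum: 243
Step 5: Final sum = 0.0 + 243 = 243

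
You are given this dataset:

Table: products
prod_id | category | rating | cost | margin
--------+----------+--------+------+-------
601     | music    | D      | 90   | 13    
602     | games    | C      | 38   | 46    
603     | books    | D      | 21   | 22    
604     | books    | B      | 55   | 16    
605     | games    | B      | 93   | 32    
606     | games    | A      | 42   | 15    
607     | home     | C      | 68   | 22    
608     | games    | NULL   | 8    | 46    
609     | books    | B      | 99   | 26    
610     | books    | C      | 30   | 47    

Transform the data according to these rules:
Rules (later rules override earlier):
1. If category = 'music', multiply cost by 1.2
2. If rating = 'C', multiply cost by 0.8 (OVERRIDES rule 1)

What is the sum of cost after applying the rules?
534.8

Step 1: Rule 2 takes priority for records with rating = 'C'
  - 3 records: 136 × 0.8 = 108.8
Step 2: Rule 1 applies to remaining records with category = 'music'
  - 1 records: 90 × 1.2 = 108.0
Step 3: Other records unchanged: 318
Step 4: Final sum = 108.8 + 108.0 + 318 = 534.8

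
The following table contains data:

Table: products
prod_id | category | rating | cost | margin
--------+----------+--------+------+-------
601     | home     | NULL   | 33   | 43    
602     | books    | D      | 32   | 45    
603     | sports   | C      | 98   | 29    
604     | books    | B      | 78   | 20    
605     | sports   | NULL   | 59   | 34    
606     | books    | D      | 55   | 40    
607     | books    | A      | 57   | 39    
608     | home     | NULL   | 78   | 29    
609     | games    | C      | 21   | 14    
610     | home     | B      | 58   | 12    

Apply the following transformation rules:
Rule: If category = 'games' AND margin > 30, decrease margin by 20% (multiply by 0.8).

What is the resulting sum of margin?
305

Step 1: Find records where category = 'games' AND margin > 30
Step 2: 0 records match, summing to 0
Step 3: After multiplier: 0 × 0.8 = 0.0
Step 4: Unaffected records sum: 305
Step 5: Final sum = 0.0 + 305 = 305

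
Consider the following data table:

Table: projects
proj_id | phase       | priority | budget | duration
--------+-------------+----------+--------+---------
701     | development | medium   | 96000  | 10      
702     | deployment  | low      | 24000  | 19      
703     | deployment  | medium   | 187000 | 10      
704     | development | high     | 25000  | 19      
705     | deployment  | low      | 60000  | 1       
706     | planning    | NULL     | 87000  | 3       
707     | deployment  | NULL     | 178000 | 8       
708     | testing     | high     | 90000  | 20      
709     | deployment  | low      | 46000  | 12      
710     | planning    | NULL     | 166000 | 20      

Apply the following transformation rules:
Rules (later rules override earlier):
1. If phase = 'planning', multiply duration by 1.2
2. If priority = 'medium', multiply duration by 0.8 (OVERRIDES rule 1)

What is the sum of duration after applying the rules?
122.6

Step 1: Rule 2 takes priority for records with priority = 'medium'
  - 2 records: 20 × 0.8 = 16.0
Step 2: Rule 1 applies to remaining records with phase = 'planning'
  - 2 records: 23 × 1.2 = 27.6
Step 3: Other records unchanged: 79
Step 4: Final sum = 16.0 + 27.6 + 79 = 122.6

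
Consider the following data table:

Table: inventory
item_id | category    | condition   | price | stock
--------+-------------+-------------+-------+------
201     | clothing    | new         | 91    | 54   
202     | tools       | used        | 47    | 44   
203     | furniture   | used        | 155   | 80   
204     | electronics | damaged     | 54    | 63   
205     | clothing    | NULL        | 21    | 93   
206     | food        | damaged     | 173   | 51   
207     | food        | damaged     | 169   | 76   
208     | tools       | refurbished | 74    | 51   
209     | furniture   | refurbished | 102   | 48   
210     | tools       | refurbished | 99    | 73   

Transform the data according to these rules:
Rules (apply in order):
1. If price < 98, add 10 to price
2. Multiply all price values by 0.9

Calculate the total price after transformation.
931.5

Step 1: Apply Rule 1 - Add 10 to records with price < 98
  - 5 records affected: 287 + (5 × 10) = 337
  - Unaffected records: 698
  - Sum after Rule 1: 1035
Step 2: Apply Rule 2 - Multiply all by 0.9
  - 1035 × 0.9 = 931.5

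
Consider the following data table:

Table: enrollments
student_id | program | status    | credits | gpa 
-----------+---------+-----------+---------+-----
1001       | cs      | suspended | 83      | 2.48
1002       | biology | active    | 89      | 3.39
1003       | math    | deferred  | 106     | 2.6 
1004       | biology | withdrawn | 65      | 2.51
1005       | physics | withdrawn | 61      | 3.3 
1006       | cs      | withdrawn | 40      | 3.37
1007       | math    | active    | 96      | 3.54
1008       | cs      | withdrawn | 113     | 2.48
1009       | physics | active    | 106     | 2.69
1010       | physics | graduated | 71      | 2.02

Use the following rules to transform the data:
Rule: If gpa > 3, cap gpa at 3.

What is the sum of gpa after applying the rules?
26.78

Step 1: 4 records have gpa > 3
Step 2: These records originally summed to 13.6
Step 3: After capping: 4 × 3 = 12
Step 4: Unaffected records sum: 14.78
Step 5: Final sum = 12 + 14.78 = 26.78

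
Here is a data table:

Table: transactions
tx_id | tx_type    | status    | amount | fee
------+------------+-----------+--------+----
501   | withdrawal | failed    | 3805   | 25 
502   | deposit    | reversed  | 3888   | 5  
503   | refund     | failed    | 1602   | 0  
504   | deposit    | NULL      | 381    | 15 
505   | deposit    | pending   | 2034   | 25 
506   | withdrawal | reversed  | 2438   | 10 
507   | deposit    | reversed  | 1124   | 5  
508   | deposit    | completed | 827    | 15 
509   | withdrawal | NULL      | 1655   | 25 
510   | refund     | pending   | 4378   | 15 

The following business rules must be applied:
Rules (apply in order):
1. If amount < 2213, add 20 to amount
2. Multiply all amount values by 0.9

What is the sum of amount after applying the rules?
20026.8

Step 1: Apply Rule 1 - Add 20 to records with amount < 2213
  - 6 records affected: 7623 + (6 × 20) = 7743
  - Unaffected records: 14509
  - Sum after Rule 1: 22252
Step 2: Apply Rule 2 - Multiply all by 0.9
  - 22252 × 0.9 = 20026.8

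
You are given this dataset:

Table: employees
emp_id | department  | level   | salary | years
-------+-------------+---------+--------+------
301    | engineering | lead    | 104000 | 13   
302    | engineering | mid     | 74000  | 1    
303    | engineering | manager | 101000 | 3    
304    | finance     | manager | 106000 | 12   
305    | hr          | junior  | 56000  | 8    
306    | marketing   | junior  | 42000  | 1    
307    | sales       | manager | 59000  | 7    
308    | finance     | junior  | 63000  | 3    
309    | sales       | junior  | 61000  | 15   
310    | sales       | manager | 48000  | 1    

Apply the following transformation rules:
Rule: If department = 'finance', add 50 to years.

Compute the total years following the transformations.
164

Step 1: Count records where department = 'finance': 2
Step 2: Total bonus added: 2 × 50 = 100
Step 3: Original sum of years: 64
Step 4: Final sum = 64 + 100 = 164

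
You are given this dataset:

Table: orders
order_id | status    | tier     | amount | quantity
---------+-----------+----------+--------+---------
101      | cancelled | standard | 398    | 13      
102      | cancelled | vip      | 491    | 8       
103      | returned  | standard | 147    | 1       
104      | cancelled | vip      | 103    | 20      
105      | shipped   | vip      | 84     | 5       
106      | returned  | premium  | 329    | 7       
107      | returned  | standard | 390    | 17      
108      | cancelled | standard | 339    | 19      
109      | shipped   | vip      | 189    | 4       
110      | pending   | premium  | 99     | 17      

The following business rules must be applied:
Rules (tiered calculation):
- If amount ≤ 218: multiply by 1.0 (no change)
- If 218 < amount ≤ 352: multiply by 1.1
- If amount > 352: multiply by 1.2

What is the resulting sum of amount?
2891.6

Step 1: Tier 1 (amount ≤ 218): 5 records, sum = 622 × 1.0 = 622.0
Step 2: Tier 2 (218 < amount ≤ 352): 2 records, sum = 668 × 1.1 = 734.8
Step 3: Tier 3 (amount > 352): 3 records, sum = 1279 × 1.2 = 1534.8
Step 4: Final sum = 622.0 + 734.8 + 1534.8 = 2891.6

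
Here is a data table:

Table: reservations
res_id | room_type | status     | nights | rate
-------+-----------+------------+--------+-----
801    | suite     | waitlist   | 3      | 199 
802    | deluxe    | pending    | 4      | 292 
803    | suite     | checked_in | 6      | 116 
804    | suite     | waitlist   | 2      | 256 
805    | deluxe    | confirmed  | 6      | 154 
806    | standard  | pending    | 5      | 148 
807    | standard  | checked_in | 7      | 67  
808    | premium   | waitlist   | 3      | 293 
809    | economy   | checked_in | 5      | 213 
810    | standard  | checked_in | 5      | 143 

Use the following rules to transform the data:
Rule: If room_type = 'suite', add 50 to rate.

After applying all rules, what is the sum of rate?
2031

Step 1: Count records where room_type = 'suite': 3
Step 2: Total bonus added: 3 × 50 = 150
Step 3: Original sum of rate: 1881
Step 4: Final sum = 1881 + 150 = 2031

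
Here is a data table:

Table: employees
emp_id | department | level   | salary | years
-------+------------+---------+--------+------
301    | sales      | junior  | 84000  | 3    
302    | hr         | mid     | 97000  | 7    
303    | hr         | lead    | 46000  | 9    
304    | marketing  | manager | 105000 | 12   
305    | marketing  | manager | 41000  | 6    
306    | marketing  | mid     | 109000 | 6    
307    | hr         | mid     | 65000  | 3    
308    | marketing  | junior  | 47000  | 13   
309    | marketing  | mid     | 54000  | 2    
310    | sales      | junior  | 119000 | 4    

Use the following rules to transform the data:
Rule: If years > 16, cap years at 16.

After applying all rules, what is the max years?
13

Step 1: Original maximum years = 13
Step 2: Check cap of 16 against maximum
Step 3: No records exceed the cap (max 13 <= cap 16), so no capping applies
Step 4: Maximum after transformation = 13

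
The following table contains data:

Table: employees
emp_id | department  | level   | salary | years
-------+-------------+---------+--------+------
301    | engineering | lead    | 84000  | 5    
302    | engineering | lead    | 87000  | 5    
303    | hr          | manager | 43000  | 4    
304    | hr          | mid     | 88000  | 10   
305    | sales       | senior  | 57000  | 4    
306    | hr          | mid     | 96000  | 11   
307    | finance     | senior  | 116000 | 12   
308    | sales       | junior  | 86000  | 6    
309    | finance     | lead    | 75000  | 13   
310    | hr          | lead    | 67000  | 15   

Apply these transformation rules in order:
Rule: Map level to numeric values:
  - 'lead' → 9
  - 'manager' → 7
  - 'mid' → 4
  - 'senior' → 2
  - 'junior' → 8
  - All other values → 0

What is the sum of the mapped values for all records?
63

Step 1: Apply mapping to each record
Step 2: Count by status:
  'lead': 4 records × 9 = 36
  'manager': 1 records × 7 = 7
  'mid': 2 records × 4 = 8
  'senior': 2 records × 2 = 4
  'junior': 1 records × 8 = 8
Step 3: Sum all mapped values = 63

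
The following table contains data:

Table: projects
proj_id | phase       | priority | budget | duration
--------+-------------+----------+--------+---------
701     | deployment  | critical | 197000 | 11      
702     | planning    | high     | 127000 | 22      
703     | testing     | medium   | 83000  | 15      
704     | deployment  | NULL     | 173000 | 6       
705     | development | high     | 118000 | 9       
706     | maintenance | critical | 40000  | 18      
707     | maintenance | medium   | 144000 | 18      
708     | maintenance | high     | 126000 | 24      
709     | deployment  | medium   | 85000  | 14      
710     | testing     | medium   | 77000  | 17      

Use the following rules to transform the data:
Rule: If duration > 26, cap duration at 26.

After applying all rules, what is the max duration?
24

Step 1: Original maximum duration = 24
Step 2: Check cap of 26 against maximum
Step 3: No records exceed the cap (max 24 <= cap 26), so no capping applies
Step 4: Maximum after transformation = 24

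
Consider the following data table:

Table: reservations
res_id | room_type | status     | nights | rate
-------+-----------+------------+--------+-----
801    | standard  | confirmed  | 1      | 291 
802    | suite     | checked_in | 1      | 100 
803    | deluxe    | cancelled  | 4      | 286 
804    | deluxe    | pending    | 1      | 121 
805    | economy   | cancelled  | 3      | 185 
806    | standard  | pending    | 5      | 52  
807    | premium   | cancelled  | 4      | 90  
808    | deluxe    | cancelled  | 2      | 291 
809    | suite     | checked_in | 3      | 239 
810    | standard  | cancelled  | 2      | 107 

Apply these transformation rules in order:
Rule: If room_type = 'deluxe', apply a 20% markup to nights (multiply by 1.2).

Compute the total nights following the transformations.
27.4

Step 1: Records with room_type = 'deluxe' have total nights = 7
Step 2: Apply multiplier: 7 × 1.2 = 8.4
Step 3: Other records total: 19
Step 4: Final sum = 8.4 + 19 = 27.4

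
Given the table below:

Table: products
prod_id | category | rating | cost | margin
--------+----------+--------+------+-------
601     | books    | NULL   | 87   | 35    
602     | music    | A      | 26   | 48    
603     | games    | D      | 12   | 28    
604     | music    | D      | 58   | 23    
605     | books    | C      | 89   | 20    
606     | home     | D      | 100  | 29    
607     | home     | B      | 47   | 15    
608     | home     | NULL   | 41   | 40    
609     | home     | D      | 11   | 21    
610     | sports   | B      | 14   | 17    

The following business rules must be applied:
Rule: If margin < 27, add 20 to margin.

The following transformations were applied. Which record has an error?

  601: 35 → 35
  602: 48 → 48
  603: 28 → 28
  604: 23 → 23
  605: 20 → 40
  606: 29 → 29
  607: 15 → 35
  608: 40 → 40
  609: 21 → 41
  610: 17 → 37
Record 604 has an error. The correct transformed value should be 43, not 23.

Step 1: Check each record against the rule
Step 2: Record 604 has margin = 23
Step 3: Since 23 < 27, the bonus should have been applied
Step 4: Correct value = 43, but claimed value = 23
Conclusion: Record 604 has the error.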